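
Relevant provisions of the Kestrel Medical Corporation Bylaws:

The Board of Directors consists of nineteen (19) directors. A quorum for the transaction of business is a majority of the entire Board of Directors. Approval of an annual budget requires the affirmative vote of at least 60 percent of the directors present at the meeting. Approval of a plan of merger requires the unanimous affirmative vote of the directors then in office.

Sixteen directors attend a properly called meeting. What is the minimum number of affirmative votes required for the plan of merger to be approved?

19

The plan of merger requires the unanimous vote of the directors then in office (19).
Unanimous means all 19.
(Only 16 can vote, so the plan of merger cannot pass at this meeting, but the required vote is still 19.)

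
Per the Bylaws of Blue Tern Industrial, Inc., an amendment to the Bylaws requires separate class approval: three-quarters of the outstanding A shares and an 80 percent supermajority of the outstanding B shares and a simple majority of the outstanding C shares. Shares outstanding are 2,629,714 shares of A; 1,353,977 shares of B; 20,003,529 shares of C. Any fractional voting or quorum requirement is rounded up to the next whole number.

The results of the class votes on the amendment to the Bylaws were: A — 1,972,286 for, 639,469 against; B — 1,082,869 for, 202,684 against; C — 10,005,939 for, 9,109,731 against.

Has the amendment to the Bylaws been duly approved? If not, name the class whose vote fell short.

A: 3/4 of 2629714 = 1972285.50, rounded up to 1972286; 1,972,286 required, 1,972,286 in favor — approved.
B: 4/5 of 1353977 = 1083181.60, rounded up to 1083182; 1,083,182 required, 1,082,869 in favor — not approved.
C: a majority of 20003529 is 10001765; 10,001,765 required, 10,005,939 in favor — approved.

Not approved — the B shares did not give the required vote.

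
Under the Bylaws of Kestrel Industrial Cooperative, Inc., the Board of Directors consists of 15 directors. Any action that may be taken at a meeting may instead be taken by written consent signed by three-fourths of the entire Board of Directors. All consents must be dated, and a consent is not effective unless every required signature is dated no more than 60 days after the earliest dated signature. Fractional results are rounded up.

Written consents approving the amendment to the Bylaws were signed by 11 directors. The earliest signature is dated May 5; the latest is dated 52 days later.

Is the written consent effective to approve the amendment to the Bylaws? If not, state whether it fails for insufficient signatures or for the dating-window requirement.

Signatures required: three-fourths of 15 — 3/4 of 15 = 11.25, rounded up to 12, so 12 needed; 11 signed. Insufficient.
Dating window: the latest signature is 52 days after the earliest; the limit is 60 days. Within the window.

Not effective — insufficient signatures.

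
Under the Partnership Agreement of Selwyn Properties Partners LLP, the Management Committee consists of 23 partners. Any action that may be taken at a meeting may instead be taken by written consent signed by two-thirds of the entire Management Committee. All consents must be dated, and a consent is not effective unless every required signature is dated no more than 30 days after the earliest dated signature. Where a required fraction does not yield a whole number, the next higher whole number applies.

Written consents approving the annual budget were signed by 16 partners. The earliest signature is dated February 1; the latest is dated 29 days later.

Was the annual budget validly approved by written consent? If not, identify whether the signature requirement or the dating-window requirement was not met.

Signatures required: two-thirds of 23 — 2/3 of 23 = 15.33, rounded up to 16, so 16 needed; 16 signed. Sufficient.
Dating window: the latest signature is 29 days after the earliest; the limit is 30 days. Within the window.

Effective — both the signature and dating-window requirements are satisfied.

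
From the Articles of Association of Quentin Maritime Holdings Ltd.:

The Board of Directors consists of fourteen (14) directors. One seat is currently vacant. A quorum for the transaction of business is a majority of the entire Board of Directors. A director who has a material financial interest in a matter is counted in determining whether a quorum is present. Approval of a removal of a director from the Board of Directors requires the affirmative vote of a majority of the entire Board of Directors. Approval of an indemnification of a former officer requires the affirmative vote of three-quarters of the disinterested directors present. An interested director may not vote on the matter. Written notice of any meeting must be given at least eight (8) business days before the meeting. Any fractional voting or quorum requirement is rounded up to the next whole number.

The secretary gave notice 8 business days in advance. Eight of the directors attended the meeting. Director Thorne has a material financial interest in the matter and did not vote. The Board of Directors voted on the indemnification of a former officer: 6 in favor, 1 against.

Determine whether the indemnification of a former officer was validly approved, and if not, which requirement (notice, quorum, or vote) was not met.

Valid — all requirements satisfied.

Notice: 8 business days given; 8 required (8 ≥ 8). Satisfied.
Quorum: 8 present (interested directors count toward quorum); quorum is 8. Satisfied.
Vote: the indemnification of a former officer requires three-fourths of the disinterested directors present (8 − 1 = 7). 3/4 of 7 = 5.25, rounded up to 6, so 6 affirmative votes are needed; 6 voted in favor. Satisfied.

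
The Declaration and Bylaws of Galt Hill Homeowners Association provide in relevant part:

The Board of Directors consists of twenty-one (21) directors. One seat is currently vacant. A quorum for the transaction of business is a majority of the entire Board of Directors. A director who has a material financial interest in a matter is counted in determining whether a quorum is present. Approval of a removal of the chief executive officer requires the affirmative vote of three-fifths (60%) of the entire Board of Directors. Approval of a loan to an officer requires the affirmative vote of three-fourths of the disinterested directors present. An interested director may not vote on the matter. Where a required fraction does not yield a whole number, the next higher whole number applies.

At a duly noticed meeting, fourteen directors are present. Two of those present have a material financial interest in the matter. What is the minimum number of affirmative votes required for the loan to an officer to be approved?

9

The loan to an officer requires three-fourths of the disinterested directors present (14 − 2 = 12).
3/4 of 12 = 9.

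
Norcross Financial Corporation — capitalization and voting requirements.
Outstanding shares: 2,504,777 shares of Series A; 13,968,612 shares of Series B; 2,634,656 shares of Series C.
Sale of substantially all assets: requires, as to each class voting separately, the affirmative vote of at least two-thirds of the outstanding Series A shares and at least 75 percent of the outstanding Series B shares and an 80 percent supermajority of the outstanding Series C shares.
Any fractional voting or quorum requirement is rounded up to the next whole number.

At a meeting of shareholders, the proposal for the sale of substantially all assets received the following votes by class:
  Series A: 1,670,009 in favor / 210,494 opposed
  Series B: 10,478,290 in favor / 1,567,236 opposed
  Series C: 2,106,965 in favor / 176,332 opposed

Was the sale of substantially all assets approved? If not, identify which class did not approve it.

Not approved — the Series C shares did not give the required vote.

Series A: 2/3 of 2504777 = 1669851.33, rounded up to 1669852; 1,669,852 required, 1,670,009 in favor — approved.
Series B: 3/4 of 13968612 = 10476459; 10,476,459 required, 10,478,290 in favor — approved.
Series C: 4/5 of 2634656 = 2107724.80, rounded up to 2107725; 2,107,725 required, 2,106,965 in favor — not approved.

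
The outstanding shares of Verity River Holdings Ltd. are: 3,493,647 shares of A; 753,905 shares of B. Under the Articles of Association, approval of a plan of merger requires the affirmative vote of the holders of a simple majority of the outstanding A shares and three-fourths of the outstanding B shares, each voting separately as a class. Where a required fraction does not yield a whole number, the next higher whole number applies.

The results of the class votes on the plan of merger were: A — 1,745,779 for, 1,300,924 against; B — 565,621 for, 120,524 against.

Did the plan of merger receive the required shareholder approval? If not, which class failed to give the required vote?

Not approved — the A shares did not give the required vote.

A: a majority of 3493647 is 1746824; 1,746,824 required, 1,745,779 in favor — not approved.
B: 3/4 of 753905 = 565428.75, rounded up to 565429; 565,429 required, 565,621 in favor — approved.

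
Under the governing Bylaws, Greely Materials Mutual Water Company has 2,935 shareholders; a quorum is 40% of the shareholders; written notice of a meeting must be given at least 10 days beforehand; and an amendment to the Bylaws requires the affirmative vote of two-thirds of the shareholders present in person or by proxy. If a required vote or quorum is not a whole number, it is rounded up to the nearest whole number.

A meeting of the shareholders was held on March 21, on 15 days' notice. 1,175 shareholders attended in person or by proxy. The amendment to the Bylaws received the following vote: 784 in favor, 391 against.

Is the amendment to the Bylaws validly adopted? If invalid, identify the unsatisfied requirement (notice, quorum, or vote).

Notice: 15 days given; 10 required. Satisfied.
Quorum: 40% of 2,935 = 1,174; 1,175 present. Satisfied.
Vote: requires two-thirds of those present (1,175); 2/3 of 1175 = 783.33, rounded up to 784, so 784 needed; 784 in favor. Satisfied.

Valid — all requirements satisfied.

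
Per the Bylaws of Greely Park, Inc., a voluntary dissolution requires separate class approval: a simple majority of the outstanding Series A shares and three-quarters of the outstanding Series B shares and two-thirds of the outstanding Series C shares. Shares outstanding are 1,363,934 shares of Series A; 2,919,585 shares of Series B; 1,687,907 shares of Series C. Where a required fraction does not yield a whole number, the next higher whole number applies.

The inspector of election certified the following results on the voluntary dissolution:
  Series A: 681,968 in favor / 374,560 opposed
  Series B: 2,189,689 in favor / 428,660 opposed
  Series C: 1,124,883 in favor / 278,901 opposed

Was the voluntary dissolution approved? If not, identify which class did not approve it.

Series A: a majority of 1363934 is 681968; 681,968 required, 681,968 in favor — approved.
Series B: 3/4 of 2919585 = 2189688.75, rounded up to 2189689; 2,189,689 required, 2,189,689 in favor — approved.
Series C: 2/3 of 1687907 = 1125271.33, rounded up to 1125272; 1,125,272 required, 1,124,883 in favor — not approved.

Not approved — the Series C shares did not give the required vote.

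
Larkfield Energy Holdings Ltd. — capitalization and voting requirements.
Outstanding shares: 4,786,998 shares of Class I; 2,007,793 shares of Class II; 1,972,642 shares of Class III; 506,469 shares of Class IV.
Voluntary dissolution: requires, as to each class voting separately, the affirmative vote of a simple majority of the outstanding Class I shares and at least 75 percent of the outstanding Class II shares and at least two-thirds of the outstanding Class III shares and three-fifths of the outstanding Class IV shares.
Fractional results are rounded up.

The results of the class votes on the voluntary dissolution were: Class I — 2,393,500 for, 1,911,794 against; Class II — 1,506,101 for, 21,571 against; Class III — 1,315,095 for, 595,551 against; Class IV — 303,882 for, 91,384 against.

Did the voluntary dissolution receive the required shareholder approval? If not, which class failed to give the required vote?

Approved — every class gave the required vote.

Class I: a majority of 4786998 is 2393500; 2,393,500 required, 2,393,500 in favor — approved.
Class II: 3/4 of 2007793 = 1505844.75, rounded up to 1505845; 1,505,845 required, 1,506,101 in favor — approved.
Class III: 2/3 of 1972642 = 1315094.67, rounded up to 1315095; 1,315,095 required, 1,315,095 in favor — approved.
Class IV: 3/5 of 506469 = 303881.40, rounded up to 303882; 303,882 required, 303,882 in favor — approved.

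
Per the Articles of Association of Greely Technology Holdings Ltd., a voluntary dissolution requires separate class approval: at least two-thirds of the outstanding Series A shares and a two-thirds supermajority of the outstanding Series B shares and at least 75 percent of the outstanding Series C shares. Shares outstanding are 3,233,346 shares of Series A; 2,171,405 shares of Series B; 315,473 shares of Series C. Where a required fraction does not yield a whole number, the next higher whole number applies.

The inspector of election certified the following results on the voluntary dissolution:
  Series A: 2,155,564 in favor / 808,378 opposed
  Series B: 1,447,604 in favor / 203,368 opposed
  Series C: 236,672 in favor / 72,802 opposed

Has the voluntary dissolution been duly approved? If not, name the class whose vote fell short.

Series A: 2/3 of 3233346 = 2155564; 2,155,564 required, 2,155,564 in favor — approved.
Series B: 2/3 of 2171405 = 1447603.33, rounded up to 1447604; 1,447,604 required, 1,447,604 in favor — approved.
Series C: 3/4 of 315473 = 236604.75, rounded up to 236605; 236,605 required, 236,672 in favor — approved.

Approved — every class gave the required vote.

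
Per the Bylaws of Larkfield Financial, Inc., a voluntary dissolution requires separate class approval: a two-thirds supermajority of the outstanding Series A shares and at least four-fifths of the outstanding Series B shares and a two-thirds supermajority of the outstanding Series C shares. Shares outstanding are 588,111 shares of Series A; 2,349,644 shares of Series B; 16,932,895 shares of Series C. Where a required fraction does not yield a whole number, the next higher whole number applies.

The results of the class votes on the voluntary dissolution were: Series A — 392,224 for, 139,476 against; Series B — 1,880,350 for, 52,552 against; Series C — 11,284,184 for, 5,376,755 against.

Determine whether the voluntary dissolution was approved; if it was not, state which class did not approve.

Series A: 2/3 of 588111 = 392074; 392,074 required, 392,224 in favor — approved.
Series B: 4/5 of 2349644 = 1879715.20, rounded up to 1879716; 1,879,716 required, 1,880,350 in favor — approved.
Series C: 2/3 of 16932895 = 11288596.67, rounded up to 11288597; 11,288,597 required, 11,284,184 in favor — not approved.

Not approved — the Series C shares did not give the required vote.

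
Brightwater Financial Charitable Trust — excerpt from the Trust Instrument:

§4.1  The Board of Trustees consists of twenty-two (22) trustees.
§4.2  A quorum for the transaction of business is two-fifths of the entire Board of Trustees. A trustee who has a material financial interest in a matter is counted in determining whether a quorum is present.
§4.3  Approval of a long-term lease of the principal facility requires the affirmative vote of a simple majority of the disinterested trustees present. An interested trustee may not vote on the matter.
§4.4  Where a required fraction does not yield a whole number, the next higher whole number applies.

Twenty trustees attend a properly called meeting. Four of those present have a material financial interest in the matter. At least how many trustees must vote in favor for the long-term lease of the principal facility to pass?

9

The long-term lease of the principal facility requires a majority of the disinterested trustees present (20 − 4 = 16).
A majority of 16 is 9.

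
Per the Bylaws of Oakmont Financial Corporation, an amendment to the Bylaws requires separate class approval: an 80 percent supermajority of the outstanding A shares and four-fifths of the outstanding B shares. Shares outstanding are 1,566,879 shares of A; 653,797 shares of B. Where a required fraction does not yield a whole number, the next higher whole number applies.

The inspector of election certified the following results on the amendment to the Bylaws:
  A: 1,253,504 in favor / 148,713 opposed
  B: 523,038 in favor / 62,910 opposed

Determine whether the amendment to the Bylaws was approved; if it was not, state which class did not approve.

A: 4/5 of 1566879 = 1253503.20, rounded up to 1253504; 1,253,504 required, 1,253,504 in favor — approved.
B: 4/5 of 653797 = 523037.60, rounded up to 523038; 523,038 required, 523,038 in favor — approved.

Approved — every class gave the required vote.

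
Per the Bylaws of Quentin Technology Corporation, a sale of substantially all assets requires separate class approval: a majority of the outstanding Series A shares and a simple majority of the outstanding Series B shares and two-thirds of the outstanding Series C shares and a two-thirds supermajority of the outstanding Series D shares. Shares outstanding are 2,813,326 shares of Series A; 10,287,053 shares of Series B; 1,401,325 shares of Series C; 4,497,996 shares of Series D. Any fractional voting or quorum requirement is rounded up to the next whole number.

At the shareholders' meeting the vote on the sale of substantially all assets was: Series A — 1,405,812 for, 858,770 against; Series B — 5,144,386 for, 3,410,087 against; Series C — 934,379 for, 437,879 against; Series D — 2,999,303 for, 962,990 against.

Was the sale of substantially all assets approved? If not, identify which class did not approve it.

Not approved — the Series A shares did not give the required vote.

Series A: a majority of 2813326 is 1406664; 1,406,664 required, 1,405,812 in favor — not approved.
Series B: a majority of 10287053 is 5143527; 5,143,527 required, 5,144,386 in favor — approved.
Series C: 2/3 of 1401325 = 934216.67, rounded up to 934217; 934,217 required, 934,379 in favor — approved.
Series D: 2/3 of 4497996 = 2998664; 2,998,664 required, 2,999,303 in favor — approved.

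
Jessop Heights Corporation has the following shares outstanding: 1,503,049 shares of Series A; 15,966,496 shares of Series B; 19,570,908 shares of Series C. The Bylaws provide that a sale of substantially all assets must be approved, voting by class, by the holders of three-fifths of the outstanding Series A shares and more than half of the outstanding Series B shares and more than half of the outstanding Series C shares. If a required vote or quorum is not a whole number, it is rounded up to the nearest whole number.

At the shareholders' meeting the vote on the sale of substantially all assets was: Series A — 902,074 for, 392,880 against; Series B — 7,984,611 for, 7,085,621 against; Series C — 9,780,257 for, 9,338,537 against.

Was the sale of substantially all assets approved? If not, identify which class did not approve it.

Series A: 3/5 of 1503049 = 901829.40, rounded up to 901830; 901,830 required, 902,074 in favor — approved.
Series B: a majority of 15966496 is 7983249; 7,983,249 required, 7,984,611 in favor — approved.
Series C: a majority of 19570908 is 9785455; 9,785,455 required, 9,780,257 in favor — not approved.

Not approved — the Series C shares did not give the required vote.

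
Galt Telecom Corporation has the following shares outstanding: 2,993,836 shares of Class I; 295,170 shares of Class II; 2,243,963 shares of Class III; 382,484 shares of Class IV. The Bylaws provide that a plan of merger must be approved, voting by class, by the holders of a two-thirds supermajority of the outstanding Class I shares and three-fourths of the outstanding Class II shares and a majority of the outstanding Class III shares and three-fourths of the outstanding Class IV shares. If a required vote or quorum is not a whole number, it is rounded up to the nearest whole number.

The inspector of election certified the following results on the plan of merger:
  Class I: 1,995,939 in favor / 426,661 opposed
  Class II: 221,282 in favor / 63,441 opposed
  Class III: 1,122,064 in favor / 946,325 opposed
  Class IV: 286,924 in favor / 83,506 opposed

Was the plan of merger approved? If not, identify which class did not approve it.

Class I: 2/3 of 2993836 = 1995890.67, rounded up to 1995891; 1,995,891 required, 1,995,939 in favor — approved.
Class II: 3/4 of 295170 = 221377.50, rounded up to 221378; 221,378 required, 221,282 in favor — not approved.
Class III: a majority of 2243963 is 1121982; 1,121,982 required, 1,122,064 in favor — approved.
Class IV: 3/4 of 382484 = 286863; 286,863 required, 286,924 in favor — approved.

Not approved — the Class II shares did not give the required vote.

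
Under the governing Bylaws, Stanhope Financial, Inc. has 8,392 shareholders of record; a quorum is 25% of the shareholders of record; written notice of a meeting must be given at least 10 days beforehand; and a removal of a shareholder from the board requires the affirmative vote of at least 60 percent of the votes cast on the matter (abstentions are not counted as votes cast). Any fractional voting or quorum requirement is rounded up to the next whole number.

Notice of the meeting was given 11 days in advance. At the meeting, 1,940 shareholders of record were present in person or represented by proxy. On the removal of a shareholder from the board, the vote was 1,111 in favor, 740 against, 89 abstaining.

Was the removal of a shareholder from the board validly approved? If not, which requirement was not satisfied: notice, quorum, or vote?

Notice: 11 days given; 10 required. Satisfied.
Quorum: 25% of 8,392 = 2,098; 1,940 present. Not satisfied.
Vote: requires three-fifths of the votes cast (1,940 − 89 abstaining = 1,851); 3/5 of 1851 = 1110.60, rounded up to 1111, so 1,111 needed; 1,111 in favor. Satisfied.

Invalid — quorum requirement not satisfied.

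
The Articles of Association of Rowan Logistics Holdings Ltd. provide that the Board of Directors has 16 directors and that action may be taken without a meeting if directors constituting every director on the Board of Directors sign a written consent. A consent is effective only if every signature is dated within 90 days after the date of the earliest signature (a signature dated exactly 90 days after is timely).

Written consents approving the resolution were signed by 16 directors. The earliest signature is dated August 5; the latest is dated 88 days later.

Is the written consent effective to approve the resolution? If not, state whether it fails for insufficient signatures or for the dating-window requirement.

Effective — both the signature and dating-window requirements are satisfied.

Signatures required: the unanimous vote of 16 — unanimous means all 16, so 16 needed; 16 signed. Sufficient.
Dating window: the latest signature is 88 days after the earliest; the limit is 90 days. Within the window.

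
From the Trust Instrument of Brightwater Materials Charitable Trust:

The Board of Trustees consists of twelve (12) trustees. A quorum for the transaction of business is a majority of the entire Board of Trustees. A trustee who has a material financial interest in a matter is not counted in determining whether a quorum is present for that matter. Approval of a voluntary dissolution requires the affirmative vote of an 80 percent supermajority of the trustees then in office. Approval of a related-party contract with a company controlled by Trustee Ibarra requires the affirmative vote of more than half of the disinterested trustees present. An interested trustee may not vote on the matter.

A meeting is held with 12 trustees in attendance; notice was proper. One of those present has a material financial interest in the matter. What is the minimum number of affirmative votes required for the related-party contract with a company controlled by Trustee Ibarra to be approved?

6

The related-party contract with a company controlled by Trustee Ibarra requires a majority of the disinterested trustees present (12 − 1 = 11).
A majority of 11 is 6.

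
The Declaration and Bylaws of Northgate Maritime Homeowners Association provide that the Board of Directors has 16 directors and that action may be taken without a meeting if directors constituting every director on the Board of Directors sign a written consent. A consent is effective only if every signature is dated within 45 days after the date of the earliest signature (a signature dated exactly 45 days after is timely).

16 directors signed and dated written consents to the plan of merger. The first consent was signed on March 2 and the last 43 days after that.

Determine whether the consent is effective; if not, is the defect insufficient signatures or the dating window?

Signatures required: the unanimous vote of 16 — unanimous means all 16, so 16 needed; 16 signed. Sufficient.
Dating window: the latest signature is 43 days after the earliest; the limit is 45 days. Within the window.

Effective — both the signature and dating-window requirements are satisfied.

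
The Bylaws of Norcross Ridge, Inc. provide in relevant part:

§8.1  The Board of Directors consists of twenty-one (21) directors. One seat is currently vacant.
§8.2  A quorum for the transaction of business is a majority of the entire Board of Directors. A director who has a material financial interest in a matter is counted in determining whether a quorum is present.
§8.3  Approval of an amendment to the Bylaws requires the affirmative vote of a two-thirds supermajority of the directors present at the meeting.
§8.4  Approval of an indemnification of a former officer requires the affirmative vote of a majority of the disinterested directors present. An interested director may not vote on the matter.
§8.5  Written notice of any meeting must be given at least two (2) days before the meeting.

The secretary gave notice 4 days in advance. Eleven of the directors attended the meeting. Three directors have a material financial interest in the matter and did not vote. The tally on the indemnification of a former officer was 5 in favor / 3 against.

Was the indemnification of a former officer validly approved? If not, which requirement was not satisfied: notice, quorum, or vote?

Notice: 4 days given; 2 required (4 ≥ 2). Satisfied.
Quorum: 11 present (interested directors count toward quorum); quorum is 11. Satisfied.
Vote: the indemnification of a former officer requires a majority of the disinterested directors present (11 − 3 = 8). A majority of 8 is 5, so 5 affirmative votes are needed; 5 voted in favor. Satisfied.

Valid — all requirements satisfied.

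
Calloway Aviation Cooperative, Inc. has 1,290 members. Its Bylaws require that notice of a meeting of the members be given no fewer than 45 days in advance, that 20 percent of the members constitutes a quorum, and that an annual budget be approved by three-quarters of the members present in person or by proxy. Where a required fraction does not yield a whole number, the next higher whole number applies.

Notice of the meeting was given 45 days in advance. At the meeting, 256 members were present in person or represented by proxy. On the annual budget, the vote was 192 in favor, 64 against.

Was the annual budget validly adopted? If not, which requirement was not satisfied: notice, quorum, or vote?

Notice: 45 days given; 45 required. Satisfied.
Quorum: 20% of 1,290 = 258; 256 present. Not satisfied.
Vote: requires three-fourths of those present (256); 3/4 of 256 = 192, so 192 needed; 192 in favor. Satisfied.

Invalid — quorum requirement not satisfied.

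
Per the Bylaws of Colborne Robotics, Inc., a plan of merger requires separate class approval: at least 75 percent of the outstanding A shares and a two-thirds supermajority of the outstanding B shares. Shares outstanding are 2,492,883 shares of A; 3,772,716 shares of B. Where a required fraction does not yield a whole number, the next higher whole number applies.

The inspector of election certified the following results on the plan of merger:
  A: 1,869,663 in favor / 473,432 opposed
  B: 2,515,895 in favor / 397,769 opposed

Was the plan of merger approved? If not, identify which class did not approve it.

A: 3/4 of 2492883 = 1869662.25, rounded up to 1869663; 1,869,663 required, 1,869,663 in favor — approved.
B: 2/3 of 3772716 = 2515144; 2,515,144 required, 2,515,895 in favor — approved.

Approved — every class gave the required vote.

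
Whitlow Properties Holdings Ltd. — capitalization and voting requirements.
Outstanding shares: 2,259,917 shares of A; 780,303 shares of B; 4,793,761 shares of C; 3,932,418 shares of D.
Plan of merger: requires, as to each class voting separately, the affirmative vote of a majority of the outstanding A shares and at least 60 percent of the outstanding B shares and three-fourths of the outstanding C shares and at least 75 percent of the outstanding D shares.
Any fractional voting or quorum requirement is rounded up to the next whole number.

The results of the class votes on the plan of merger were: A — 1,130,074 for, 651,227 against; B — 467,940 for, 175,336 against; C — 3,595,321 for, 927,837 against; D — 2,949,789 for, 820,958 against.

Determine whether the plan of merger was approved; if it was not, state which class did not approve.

A: a majority of 2259917 is 1129959; 1,129,959 required, 1,130,074 in favor — approved.
B: 3/5 of 780303 = 468181.80, rounded up to 468182; 468,182 required, 467,940 in favor — not approved.
C: 3/4 of 4793761 = 3595320.75, rounded up to 3595321; 3,595,321 required, 3,595,321 in favor — approved.
D: 3/4 of 3932418 = 2949313.50, rounded up to 2949314; 2,949,314 required, 2,949,789 in favor — approved.

Not approved — the B shares did not give the required vote.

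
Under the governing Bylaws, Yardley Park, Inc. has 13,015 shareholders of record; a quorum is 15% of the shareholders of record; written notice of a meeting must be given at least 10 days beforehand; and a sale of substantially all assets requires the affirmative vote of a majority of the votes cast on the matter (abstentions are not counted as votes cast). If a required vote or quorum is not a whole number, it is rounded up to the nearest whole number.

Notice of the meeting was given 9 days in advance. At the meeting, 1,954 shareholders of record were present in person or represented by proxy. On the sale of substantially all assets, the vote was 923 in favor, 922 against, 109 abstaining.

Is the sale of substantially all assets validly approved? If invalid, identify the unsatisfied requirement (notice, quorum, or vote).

Invalid — notice requirement not satisfied.

Notice: 9 days given; 10 required. Not satisfied.
Quorum: 15% of 13,015 = 1,952.25, rounded up to 1,953; 1,954 present. Satisfied.
Vote: requires a majority of the votes cast (1,954 − 109 abstaining = 1,845); a majority of 1845 is 923, so 923 needed; 923 in favor. Satisfied.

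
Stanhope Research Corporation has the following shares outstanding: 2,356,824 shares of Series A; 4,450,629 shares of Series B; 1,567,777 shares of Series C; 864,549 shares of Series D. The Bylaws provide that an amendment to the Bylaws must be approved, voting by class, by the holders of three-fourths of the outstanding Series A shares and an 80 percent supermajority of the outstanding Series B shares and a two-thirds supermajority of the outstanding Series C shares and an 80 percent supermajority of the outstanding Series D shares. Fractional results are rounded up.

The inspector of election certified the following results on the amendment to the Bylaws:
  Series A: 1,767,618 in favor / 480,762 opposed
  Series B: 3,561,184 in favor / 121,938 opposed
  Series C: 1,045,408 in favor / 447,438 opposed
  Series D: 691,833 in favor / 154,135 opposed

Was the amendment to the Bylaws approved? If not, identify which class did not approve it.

Series A: 3/4 of 2356824 = 1767618; 1,767,618 required, 1,767,618 in favor — approved.
Series B: 4/5 of 4450629 = 3560503.20, rounded up to 3560504; 3,560,504 required, 3,561,184 in favor — approved.
Series C: 2/3 of 1567777 = 1045184.67, rounded up to 1045185; 1,045,185 required, 1,045,408 in favor — approved.
Series D: 4/5 of 864549 = 691639.20, rounded up to 691640; 691,640 required, 691,833 in favor — approved.

Approved — every class gave the required vote.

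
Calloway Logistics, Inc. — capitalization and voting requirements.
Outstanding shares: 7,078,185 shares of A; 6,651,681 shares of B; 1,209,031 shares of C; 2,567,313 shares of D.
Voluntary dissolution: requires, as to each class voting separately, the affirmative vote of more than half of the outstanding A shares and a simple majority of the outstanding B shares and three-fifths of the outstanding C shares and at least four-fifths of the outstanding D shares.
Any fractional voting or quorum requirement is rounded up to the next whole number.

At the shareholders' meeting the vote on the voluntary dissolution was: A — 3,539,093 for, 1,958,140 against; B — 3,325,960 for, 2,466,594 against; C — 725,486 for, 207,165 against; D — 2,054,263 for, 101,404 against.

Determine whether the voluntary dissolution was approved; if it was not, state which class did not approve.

A: a majority of 7078185 is 3539093; 3,539,093 required, 3,539,093 in favor — approved.
B: a majority of 6651681 is 3325841; 3,325,841 required, 3,325,960 in favor — approved.
C: 3/5 of 1209031 = 725418.60, rounded up to 725419; 725,419 required, 725,486 in favor — approved.
D: 4/5 of 2567313 = 2053850.40, rounded up to 2053851; 2,053,851 required, 2,054,263 in favor — approved.

Approved — every class gave the required vote.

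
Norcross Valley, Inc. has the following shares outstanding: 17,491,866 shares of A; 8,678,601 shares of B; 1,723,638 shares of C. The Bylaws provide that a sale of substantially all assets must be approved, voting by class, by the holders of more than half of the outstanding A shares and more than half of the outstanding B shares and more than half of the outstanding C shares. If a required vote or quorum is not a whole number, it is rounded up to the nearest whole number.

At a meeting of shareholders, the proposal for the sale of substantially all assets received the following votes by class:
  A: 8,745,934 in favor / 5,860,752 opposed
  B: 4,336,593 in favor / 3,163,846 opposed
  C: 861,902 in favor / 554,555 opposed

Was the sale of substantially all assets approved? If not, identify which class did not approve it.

Not approved — the B shares did not give the required vote.

A: a majority of 17491866 is 8745934; 8,745,934 required, 8,745,934 in favor — approved.
B: a majority of 8678601 is 4339301; 4,339,301 required, 4,336,593 in favor — not approved.
C: a majority of 1723638 is 861820; 861,820 required, 861,902 in favor — approved.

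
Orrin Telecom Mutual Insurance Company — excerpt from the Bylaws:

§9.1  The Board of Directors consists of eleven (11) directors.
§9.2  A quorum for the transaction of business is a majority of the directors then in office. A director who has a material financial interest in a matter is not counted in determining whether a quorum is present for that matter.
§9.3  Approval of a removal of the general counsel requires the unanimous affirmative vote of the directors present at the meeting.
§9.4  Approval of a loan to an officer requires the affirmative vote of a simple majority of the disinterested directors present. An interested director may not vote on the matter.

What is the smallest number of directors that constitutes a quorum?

6

A majority of 11 is 6.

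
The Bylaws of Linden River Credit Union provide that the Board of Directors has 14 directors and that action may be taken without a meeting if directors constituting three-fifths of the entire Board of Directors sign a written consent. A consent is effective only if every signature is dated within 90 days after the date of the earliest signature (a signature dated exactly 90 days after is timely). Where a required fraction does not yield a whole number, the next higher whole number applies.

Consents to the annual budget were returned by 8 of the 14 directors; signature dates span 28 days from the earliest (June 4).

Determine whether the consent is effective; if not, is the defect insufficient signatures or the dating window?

Signatures required: three-fifths of 14 — 3/5 of 14 = 8.40, rounded up to 9, so 9 needed; 8 signed. Insufficient.
Dating window: the latest signature is 28 days after the earliest; the limit is 90 days. Within the window.

Not effective — insufficient signatures.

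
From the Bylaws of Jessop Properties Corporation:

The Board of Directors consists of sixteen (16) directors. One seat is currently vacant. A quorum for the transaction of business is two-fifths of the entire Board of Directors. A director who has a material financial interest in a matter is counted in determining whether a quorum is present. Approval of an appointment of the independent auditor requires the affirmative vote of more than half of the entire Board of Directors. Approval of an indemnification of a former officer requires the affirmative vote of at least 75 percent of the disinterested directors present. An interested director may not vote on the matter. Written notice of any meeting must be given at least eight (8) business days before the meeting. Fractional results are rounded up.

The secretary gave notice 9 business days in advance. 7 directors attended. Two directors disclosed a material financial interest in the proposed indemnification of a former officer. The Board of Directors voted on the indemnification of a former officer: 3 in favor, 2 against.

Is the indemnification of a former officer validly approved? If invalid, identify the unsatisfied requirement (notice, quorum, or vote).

Notice: 9 business days given; 8 required (9 ≥ 8). Satisfied.
Quorum: 7 present (interested directors count toward quorum); quorum is 7. Satisfied.
Vote: the indemnification of a former officer requires three-fourths of the disinterested directors present (7 − 2 = 5). 3/4 of 5 = 3.75, rounded up to 4, so 4 affirmative votes are needed; 3 voted in favor. Not satisfied.

Invalid — vote requirement not satisfied.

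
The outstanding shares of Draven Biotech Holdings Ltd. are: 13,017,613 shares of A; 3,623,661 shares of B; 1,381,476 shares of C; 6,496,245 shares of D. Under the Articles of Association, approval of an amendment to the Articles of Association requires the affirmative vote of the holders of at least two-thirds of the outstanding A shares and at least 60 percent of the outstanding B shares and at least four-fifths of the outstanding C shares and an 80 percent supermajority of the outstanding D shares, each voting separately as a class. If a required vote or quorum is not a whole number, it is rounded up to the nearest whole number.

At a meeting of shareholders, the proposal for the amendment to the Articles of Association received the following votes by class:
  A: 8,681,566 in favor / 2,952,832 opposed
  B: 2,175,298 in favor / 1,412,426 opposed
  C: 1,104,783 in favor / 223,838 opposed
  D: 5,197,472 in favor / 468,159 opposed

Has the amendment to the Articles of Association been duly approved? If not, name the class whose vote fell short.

Not approved — the C shares did not give the required vote.

A: 2/3 of 13017613 = 8678408.67, rounded up to 8678409; 8,678,409 required, 8,681,566 in favor — approved.
B: 3/5 of 3623661 = 2174196.60, rounded up to 2174197; 2,174,197 required, 2,175,298 in favor — approved.
C: 4/5 of 1381476 = 1105180.80, rounded up to 1105181; 1,105,181 required, 1,104,783 in favor — not approved.
D: 4/5 of 6496245 = 5196996; 5,196,996 required, 5,197,472 in favor — approved.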